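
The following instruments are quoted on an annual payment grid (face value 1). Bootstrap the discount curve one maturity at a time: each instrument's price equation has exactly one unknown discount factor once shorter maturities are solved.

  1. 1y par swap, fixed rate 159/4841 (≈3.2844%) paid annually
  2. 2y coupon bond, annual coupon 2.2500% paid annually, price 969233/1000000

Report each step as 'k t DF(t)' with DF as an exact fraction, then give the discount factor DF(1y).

1 1 4841/5000
2 2 4633/5000
DF(1y) = 4841/5000 ≈ 0.968200

step 1 [1y] swap r/1=159/4841: DF=(1 − 159/4841·(0))/(1+159/4841) = 4841/5000 ≈ 0.968200
step 2 [2y] bond c/1=9/400: DF=(969233/1000000 − 9/400·(0.968200))/(1+9/400) = 4633/5000 ≈ 0.926600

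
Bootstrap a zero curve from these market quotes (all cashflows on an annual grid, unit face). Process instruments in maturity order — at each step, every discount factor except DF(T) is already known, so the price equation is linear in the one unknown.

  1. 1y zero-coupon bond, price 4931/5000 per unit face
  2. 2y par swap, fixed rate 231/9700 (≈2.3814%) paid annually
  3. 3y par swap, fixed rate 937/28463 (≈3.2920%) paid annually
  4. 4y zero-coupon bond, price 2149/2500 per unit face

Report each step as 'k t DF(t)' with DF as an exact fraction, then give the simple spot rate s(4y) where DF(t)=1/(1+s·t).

step 1 [1y] zero: DF = P = 4931/5000 ≈ 0.986200
step 2 [2y] swap r/1=231/9700: DF=(1 − 231/9700·(0.986200))/(1+231/9700) = 4769/5000 ≈ 0.953800
step 3 [3y] swap r/1=937/28463: DF=(1 − 937/28463·(0.986200+0.953800))/(1+937/28463) = 9063/10000 ≈ 0.906300
step 4 [4y] zero: DF = P = 2149/2500 ≈ 0.859600

1 1 4931/5000
2 2 4769/5000
3 3 9063/10000
4 4 2149/2500
s(4y) = (1/(2149/2500) − 1)/(4) = 351/8596 ≈ 4.0833%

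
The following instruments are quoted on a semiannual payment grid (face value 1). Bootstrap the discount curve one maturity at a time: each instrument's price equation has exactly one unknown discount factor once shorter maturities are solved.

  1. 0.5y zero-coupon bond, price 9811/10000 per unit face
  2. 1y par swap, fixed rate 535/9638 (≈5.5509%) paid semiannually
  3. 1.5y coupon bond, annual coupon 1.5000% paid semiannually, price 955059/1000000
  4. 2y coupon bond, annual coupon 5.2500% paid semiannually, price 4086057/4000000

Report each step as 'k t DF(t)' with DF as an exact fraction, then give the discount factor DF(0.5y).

step 1 [0.5y] zero: DF = P = 9811/10000 ≈ 0.981100
step 2 [1y] swap r/2=535/19276: DF=(1 − 535/19276·(0.981100))/(1+535/19276) = 1893/2000 ≈ 0.946500
step 3 [1.5y] bond c/2=3/400: DF=(955059/1000000 − 3/400·(0.981100+0.946500))/(1+3/400) = 1167/1250 ≈ 0.933600
step 4 [2y] bond c/2=21/800: DF=(4086057/4000000 − 21/800·(0.981100+0.946500+0.933600))/(1+21/800) = 4611/5000 ≈ 0.922200

1 1/2 9811/10000
2 1 1893/2000
3 3/2 1167/1250
4 2 4611/5000
DF(0.5y) = 9811/10000 ≈ 0.981100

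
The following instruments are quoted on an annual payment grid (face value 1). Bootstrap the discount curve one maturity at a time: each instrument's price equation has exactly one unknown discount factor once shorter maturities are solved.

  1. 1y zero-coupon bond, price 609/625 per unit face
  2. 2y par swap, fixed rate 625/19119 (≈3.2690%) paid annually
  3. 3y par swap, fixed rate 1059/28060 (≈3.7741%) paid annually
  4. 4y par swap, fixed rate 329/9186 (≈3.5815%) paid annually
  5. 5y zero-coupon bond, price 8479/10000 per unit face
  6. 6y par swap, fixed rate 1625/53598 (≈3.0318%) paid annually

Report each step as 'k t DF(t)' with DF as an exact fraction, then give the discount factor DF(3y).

1 1 609/625
2 2 15/16
3 3 8941/10000
4 4 2171/2500
5 5 8479/10000
6 6 67/80
DF(3y) = 8941/10000 ≈ 0.894100

step 1 [1y] zero: DF = P = 609/625 ≈ 0.974400
step 2 [2y] swap r/1=625/19119: DF=(1 − 625/19119·(0.974400))/(1+625/19119) = 15/16 ≈ 0.937500
step 3 [3y] swap r/1=1059/28060: DF=(1 − 1059/28060·(0.974400+0.937500))/(1+1059/28060) = 8941/10000 ≈ 0.894100
step 4 [4y] swap r/1=329/9186: DF=(1 − 329/9186·(0.974400+0.937500+0.894100))/(1+329/9186) = 2171/2500 ≈ 0.868400
step 5 [5y] zero: DF = P = 8479/10000 ≈ 0.847900
step 6 [6y] swap r/1=1625/53598: DF=(1 − 1625/53598·(0.974400+0.937500+0.894100+0.868400+0.847900))/(1+1625/53598) = 67/80 ≈ 0.837500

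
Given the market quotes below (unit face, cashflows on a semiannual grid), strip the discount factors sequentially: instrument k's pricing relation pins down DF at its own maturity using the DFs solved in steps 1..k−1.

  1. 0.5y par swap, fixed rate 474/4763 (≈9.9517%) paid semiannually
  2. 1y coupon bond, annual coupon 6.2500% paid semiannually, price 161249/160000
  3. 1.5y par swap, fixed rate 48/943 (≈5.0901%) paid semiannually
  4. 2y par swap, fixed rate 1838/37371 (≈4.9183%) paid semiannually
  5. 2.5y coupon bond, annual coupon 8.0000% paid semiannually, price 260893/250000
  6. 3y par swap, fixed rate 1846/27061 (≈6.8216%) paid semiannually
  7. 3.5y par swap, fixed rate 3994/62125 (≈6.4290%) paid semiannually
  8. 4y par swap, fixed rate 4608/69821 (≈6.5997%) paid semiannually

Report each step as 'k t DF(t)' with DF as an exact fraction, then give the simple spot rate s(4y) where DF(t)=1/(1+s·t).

step 1 [0.5y] swap r/2=237/4763: DF=(1 − 237/4763·(0))/(1+237/4763) = 4763/5000 ≈ 0.952600
step 2 [1y] bond c/2=1/32: DF=(161249/160000 − 1/32·(0.952600))/(1+1/32) = 2371/2500 ≈ 0.948400
step 3 [1.5y] swap r/2=24/943: DF=(1 − 24/943·(0.952600+0.948400))/(1+24/943) = 116/125 ≈ 0.928000
step 4 [2y] swap r/2=919/37371: DF=(1 − 919/37371·(0.952600+0.948400+0.928000))/(1+919/37371) = 9081/10000 ≈ 0.908100
step 5 [2.5y] bond c/2=1/25: DF=(260893/250000 − 1/25·(0.952600+0.948400+0.928000+0.908100))/(1+1/25) = 8597/10000 ≈ 0.859700
step 6 [3y] swap r/2=923/27061: DF=(1 − 923/27061·(0.952600+0.948400+0.928000+0.908100+0.859700))/(1+923/27061) = 4077/5000 ≈ 0.815400
step 7 [3.5y] swap r/2=1997/62125: DF=(1 − 1997/62125·(0.952600+0.948400+0.928000+0.908100+0.859700+0.815400))/(1+1997/62125) = 8003/10000 ≈ 0.800300
step 8 [4y] swap r/2=2304/69821: DF=(1 − 2304/69821·(0.952600+0.948400+0.928000+0.908100+0.859700+0.815400+0.800300))/(1+2304/69821) = 481/625 ≈ 0.769600

1 1/2 4763/5000
2 1 2371/2500
3 3/2 116/125
4 2 9081/10000
5 5/2 8597/10000
6 3 4077/5000
7 7/2 8003/10000
8 4 481/625
s(4y) = (1/(481/625) − 1)/(4) = 36/481 ≈ 7.4844%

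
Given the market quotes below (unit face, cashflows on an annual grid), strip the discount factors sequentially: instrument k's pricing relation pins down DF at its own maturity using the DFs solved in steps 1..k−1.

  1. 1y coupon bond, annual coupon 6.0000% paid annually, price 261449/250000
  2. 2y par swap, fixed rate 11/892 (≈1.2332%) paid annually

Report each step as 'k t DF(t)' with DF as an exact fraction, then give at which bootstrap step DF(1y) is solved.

1 1 4933/5000
2 2 4879/5000
DF(1y) is solved at step 1

step 1 [1y] bond c/1=3/50: DF=(261449/250000 − 3/50·(0))/(1+3/50) = 4933/5000 ≈ 0.986600
step 2 [2y] swap r/1=11/892: DF=(1 − 11/892·(0.986600))/(1+11/892) = 4879/5000 ≈ 0.975800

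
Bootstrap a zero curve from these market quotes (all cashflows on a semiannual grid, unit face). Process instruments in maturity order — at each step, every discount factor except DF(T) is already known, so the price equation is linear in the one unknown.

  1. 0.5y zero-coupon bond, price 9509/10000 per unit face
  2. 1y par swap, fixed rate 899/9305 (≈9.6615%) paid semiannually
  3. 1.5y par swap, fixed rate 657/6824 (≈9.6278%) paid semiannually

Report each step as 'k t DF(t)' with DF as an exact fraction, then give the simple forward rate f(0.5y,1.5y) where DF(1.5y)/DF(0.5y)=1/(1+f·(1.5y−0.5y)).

step 1 [0.5y] zero: DF = P = 9509/10000 ≈ 0.950900
step 2 [1y] swap r/2=899/18610: DF=(1 − 899/18610·(0.950900))/(1+899/18610) = 9101/10000 ≈ 0.910100
step 3 [1.5y] swap r/2=657/13648: DF=(1 − 657/13648·(0.950900+0.910100))/(1+657/13648) = 4343/5000 ≈ 0.868600

1 1/2 9509/10000
2 1 9101/10000
3 3/2 4343/5000
f(0.5y,1.5y) = ((9509/10000)/(4343/5000) − 1)/(1) = 823/8686 ≈ 9.4750%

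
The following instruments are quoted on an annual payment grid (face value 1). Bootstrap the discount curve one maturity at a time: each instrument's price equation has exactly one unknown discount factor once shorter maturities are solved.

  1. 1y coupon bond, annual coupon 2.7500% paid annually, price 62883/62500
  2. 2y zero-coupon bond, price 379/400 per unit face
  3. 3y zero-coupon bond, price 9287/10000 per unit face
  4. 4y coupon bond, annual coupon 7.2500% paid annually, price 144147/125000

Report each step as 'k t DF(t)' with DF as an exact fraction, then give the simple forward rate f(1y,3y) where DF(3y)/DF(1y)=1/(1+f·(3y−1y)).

step 1 [1y] bond c/1=11/400: DF=(62883/62500 − 11/400·(0))/(1+11/400) = 612/625 ≈ 0.979200
step 2 [2y] zero: DF = P = 379/400 ≈ 0.947500
step 3 [3y] zero: DF = P = 9287/10000 ≈ 0.928700
step 4 [4y] bond c/1=29/400: DF=(144147/125000 − 29/400·(0.979200+0.947500+0.928700))/(1+29/400) = 4411/5000 ≈ 0.882200

1 1 612/625
2 2 379/400
3 3 9287/10000
4 4 4411/5000
f(1y,3y) = ((612/625)/(9287/10000) − 1)/(2) = 505/18574 ≈ 2.7189%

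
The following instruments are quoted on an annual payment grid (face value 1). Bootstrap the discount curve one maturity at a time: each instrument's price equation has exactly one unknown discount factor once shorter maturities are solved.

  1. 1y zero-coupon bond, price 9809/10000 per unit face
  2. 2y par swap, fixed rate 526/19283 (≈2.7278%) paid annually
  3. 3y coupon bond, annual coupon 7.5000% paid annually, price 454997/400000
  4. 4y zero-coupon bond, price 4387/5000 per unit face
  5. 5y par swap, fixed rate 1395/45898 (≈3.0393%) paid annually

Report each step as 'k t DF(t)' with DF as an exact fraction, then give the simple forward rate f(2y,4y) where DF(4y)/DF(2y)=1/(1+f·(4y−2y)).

step 1 [1y] zero: DF = P = 9809/10000 ≈ 0.980900
step 2 [2y] swap r/1=526/19283: DF=(1 − 526/19283·(0.980900))/(1+526/19283) = 4737/5000 ≈ 0.947400
step 3 [3y] bond c/1=3/40: DF=(454997/400000 − 3/40·(0.980900+0.947400))/(1+3/40) = 2309/2500 ≈ 0.923600
step 4 [4y] zero: DF = P = 4387/5000 ≈ 0.877400
step 5 [5y] swap r/1=1395/45898: DF=(1 − 1395/45898·(0.980900+0.947400+0.923600+0.877400))/(1+1395/45898) = 1721/2000 ≈ 0.860500

1 1 9809/10000
2 2 4737/5000
3 3 2309/2500
4 4 4387/5000
5 5 1721/2000
f(2y,4y) = ((4737/5000)/(4387/5000) − 1)/(2) = 175/4387 ≈ 3.9891%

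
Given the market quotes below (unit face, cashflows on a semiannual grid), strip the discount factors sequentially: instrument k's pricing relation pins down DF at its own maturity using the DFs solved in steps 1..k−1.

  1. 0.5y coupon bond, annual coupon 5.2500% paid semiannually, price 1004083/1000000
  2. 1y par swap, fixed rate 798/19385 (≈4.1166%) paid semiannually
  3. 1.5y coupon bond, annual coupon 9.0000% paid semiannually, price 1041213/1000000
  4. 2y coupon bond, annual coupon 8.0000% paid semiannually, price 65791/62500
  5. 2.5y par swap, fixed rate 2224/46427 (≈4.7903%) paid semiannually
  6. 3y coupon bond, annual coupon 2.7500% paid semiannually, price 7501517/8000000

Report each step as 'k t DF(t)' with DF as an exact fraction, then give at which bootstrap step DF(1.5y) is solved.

step 1 [0.5y] bond c/2=21/800: DF=(1004083/1000000 − 21/800·(0))/(1+21/800) = 1223/1250 ≈ 0.978400
step 2 [1y] swap r/2=399/19385: DF=(1 − 399/19385·(0.978400))/(1+399/19385) = 9601/10000 ≈ 0.960100
step 3 [1.5y] bond c/2=9/200: DF=(1041213/1000000 − 9/200·(0.978400+0.960100))/(1+9/200) = 9129/10000 ≈ 0.912900
step 4 [2y] bond c/2=1/25: DF=(65791/62500 − 1/25·(0.978400+0.960100+0.912900))/(1+1/25) = 361/400 ≈ 0.902500
step 5 [2.5y] swap r/2=1112/46427: DF=(1 − 1112/46427·(0.978400+0.960100+0.912900+0.902500))/(1+1112/46427) = 1111/1250 ≈ 0.888800
step 6 [3y] bond c/2=11/800: DF=(7501517/8000000 − 11/800·(0.978400+0.960100+0.912900+0.902500+0.888800))/(1+11/800) = 431/500 ≈ 0.862000

1 1/2 1223/1250
2 1 9601/10000
3 3/2 9129/10000
4 2 361/400
5 5/2 1111/1250
6 3 431/500
DF(1.5y) is solved at step 3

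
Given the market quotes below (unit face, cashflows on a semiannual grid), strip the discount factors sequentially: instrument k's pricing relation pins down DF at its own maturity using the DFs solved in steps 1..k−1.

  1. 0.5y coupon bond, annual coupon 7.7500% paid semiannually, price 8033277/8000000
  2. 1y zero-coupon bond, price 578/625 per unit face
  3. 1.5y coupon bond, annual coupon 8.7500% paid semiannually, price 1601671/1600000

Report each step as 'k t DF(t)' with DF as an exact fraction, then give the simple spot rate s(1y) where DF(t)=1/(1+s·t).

step 1 [0.5y] bond c/2=31/800: DF=(8033277/8000000 − 31/800·(0))/(1+31/800) = 9667/10000 ≈ 0.966700
step 2 [1y] zero: DF = P = 578/625 ≈ 0.924800
step 3 [1.5y] bond c/2=7/160: DF=(1601671/1600000 − 7/160·(0.966700+0.924800))/(1+7/160) = 4399/5000 ≈ 0.879800

1 1/2 9667/10000
2 1 578/625
3 3/2 4399/5000
s(1y) = (1/(578/625) − 1)/(1) = 47/578 ≈ 8.1315%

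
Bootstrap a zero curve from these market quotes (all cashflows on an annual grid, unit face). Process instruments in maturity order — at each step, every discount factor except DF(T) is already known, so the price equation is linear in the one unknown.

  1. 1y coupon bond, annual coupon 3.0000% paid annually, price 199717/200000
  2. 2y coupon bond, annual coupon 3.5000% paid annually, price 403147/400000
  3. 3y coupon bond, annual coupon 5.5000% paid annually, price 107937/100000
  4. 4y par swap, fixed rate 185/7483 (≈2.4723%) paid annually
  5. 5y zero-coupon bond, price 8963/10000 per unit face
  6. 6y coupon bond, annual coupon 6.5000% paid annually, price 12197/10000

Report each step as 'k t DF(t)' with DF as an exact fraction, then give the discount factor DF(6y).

step 1 [1y] bond c/1=3/100: DF=(199717/200000 − 3/100·(0))/(1+3/100) = 1939/2000 ≈ 0.969500
step 2 [2y] bond c/1=7/200: DF=(403147/400000 − 7/200·(0.969500))/(1+7/200) = 941/1000 ≈ 0.941000
step 3 [3y] bond c/1=11/200: DF=(107937/100000 − 11/200·(0.969500+0.941000))/(1+11/200) = 1847/2000 ≈ 0.923500
step 4 [4y] swap r/1=185/7483: DF=(1 − 185/7483·(0.969500+0.941000+0.923500))/(1+185/7483) = 363/400 ≈ 0.907500
step 5 [5y] zero: DF = P = 8963/10000 ≈ 0.896300
step 6 [6y] bond c/1=13/200: DF=(12197/10000 − 13/200·(0.969500+0.941000+0.923500+0.907500+0.896300))/(1+13/200) = 4311/5000 ≈ 0.862200

1 1 1939/2000
2 2 941/1000
3 3 1847/2000
4 4 363/400
5 5 8963/10000
6 6 4311/5000
DF(6y) = 4311/5000 ≈ 0.862200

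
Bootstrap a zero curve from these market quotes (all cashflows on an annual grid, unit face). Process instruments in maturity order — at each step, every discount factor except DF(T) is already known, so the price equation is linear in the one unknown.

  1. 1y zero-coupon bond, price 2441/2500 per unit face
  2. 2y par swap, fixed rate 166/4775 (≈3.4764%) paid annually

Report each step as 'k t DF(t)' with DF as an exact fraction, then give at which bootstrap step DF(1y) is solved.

1 1 2441/2500
2 2 1167/1250
DF(1y) is solved at step 1

step 1 [1y] zero: DF = P = 2441/2500 ≈ 0.976400
step 2 [2y] swap r/1=166/4775: DF=(1 − 166/4775·(0.976400))/(1+166/4775) = 1167/1250 ≈ 0.933600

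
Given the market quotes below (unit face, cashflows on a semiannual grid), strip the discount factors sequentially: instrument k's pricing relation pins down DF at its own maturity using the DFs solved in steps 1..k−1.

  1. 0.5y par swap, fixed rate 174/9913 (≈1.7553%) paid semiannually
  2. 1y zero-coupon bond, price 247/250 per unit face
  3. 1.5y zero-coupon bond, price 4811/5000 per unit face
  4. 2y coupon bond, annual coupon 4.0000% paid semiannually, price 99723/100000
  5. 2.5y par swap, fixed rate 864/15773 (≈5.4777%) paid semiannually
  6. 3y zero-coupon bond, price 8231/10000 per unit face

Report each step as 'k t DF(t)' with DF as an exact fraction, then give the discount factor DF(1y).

1 1/2 9913/10000
2 1 247/250
3 3/2 4811/5000
4 2 23/25
5 5/2 544/625
6 3 8231/10000
DF(1y) = 247/250 ≈ 0.988000

step 1 [0.5y] swap r/2=87/9913: DF=(1 − 87/9913·(0))/(1+87/9913) = 9913/10000 ≈ 0.991300
step 2 [1y] zero: DF = P = 247/250 ≈ 0.988000
step 3 [1.5y] zero: DF = P = 4811/5000 ≈ 0.962200
step 4 [2y] bond c/2=1/50: DF=(99723/100000 − 1/50·(0.991300+0.988000+0.962200))/(1+1/50) = 23/25 ≈ 0.920000
step 5 [2.5y] swap r/2=432/15773: DF=(1 − 432/15773·(0.991300+0.988000+0.962200+0.920000))/(1+432/15773) = 544/625 ≈ 0.870400
step 6 [3y] zero: DF = P = 8231/10000 ≈ 0.823100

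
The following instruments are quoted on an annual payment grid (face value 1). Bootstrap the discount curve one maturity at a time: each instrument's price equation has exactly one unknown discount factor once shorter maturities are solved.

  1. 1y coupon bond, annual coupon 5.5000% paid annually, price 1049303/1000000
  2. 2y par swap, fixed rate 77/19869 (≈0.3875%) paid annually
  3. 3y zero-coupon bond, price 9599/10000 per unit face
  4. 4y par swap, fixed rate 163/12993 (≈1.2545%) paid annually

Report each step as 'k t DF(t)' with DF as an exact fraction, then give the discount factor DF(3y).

step 1 [1y] bond c/1=11/200: DF=(1049303/1000000 − 11/200·(0))/(1+11/200) = 4973/5000 ≈ 0.994600
step 2 [2y] swap r/1=77/19869: DF=(1 − 77/19869·(0.994600))/(1+77/19869) = 9923/10000 ≈ 0.992300
step 3 [3y] zero: DF = P = 9599/10000 ≈ 0.959900
step 4 [4y] swap r/1=163/12993: DF=(1 − 163/12993·(0.994600+0.992300+0.959900))/(1+163/12993) = 9511/10000 ≈ 0.951100

1 1 4973/5000
2 2 9923/10000
3 3 9599/10000
4 4 9511/10000
DF(3y) = 9599/10000 ≈ 0.959900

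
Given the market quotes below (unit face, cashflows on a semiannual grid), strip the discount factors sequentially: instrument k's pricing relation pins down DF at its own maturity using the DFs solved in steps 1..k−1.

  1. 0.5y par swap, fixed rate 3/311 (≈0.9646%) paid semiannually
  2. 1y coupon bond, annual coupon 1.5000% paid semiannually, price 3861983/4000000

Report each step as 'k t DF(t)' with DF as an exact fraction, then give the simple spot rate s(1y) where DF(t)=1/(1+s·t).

step 1 [0.5y] swap r/2=3/622: DF=(1 − 3/622·(0))/(1+3/622) = 622/625 ≈ 0.995200
step 2 [1y] bond c/2=3/400: DF=(3861983/4000000 − 3/400·(0.995200))/(1+3/400) = 9509/10000 ≈ 0.950900

1 1/2 622/625
2 1 9509/10000
s(1y) = (1/(9509/10000) − 1)/(1) = 491/9509 ≈ 5.1635%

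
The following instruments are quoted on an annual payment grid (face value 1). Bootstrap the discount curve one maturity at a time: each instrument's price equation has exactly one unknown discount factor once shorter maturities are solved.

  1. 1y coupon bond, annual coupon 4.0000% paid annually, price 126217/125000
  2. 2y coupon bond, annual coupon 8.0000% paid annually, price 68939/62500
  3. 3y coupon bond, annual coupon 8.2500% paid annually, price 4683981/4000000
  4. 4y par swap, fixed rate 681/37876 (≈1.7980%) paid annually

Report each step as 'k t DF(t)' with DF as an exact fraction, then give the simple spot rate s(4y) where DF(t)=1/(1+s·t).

1 1 9709/10000
2 2 4747/5000
3 3 4677/5000
4 4 9319/10000
s(4y) = (1/(9319/10000) − 1)/(4) = 681/37276 ≈ 1.8269%

step 1 [1y] bond c/1=1/25: DF=(126217/125000 − 1/25·(0))/(1+1/25) = 9709/10000 ≈ 0.970900
step 2 [2y] bond c/1=2/25: DF=(68939/62500 − 2/25·(0.970900))/(1+2/25) = 4747/5000 ≈ 0.949400
step 3 [3y] bond c/1=33/400: DF=(4683981/4000000 − 33/400·(0.970900+0.949400))/(1+33/400) = 4677/5000 ≈ 0.935400
step 4 [4y] swap r/1=681/37876: DF=(1 − 681/37876·(0.970900+0.949400+0.935400))/(1+681/37876) = 9319/10000 ≈ 0.931900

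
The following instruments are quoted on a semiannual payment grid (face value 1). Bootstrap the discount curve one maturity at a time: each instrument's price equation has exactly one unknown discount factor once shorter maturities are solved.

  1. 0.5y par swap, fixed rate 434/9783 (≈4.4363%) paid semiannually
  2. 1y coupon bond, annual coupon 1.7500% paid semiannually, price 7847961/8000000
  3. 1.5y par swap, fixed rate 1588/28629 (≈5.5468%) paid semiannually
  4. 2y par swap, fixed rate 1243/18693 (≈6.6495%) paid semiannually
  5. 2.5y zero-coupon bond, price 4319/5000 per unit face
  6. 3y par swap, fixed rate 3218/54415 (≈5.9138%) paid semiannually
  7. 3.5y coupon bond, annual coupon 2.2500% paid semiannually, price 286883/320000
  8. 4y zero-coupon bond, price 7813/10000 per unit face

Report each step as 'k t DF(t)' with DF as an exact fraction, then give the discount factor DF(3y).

step 1 [0.5y] swap r/2=217/9783: DF=(1 − 217/9783·(0))/(1+217/9783) = 9783/10000 ≈ 0.978300
step 2 [1y] bond c/2=7/800: DF=(7847961/8000000 − 7/800·(0.978300))/(1+7/800) = 241/250 ≈ 0.964000
step 3 [1.5y] swap r/2=794/28629: DF=(1 − 794/28629·(0.978300+0.964000))/(1+794/28629) = 4603/5000 ≈ 0.920600
step 4 [2y] swap r/2=1243/37386: DF=(1 − 1243/37386·(0.978300+0.964000+0.920600))/(1+1243/37386) = 8757/10000 ≈ 0.875700
step 5 [2.5y] zero: DF = P = 4319/5000 ≈ 0.863800
step 6 [3y] swap r/2=1609/54415: DF=(1 − 1609/54415·(0.978300+0.964000+0.920600+0.875700+0.863800))/(1+1609/54415) = 8391/10000 ≈ 0.839100
step 7 [3.5y] bond c/2=9/800: DF=(286883/320000 − 9/800·(0.978300+0.964000+0.920600+0.875700+0.863800+0.839100))/(1+9/800) = 413/500 ≈ 0.826000
step 8 [4y] zero: DF = P = 7813/10000 ≈ 0.781300

1 1/2 9783/10000
2 1 241/250
3 3/2 4603/5000
4 2 8757/10000
5 5/2 4319/5000
6 3 8391/10000
7 7/2 413/500
8 4 7813/10000
DF(3y) = 8391/10000 ≈ 0.839100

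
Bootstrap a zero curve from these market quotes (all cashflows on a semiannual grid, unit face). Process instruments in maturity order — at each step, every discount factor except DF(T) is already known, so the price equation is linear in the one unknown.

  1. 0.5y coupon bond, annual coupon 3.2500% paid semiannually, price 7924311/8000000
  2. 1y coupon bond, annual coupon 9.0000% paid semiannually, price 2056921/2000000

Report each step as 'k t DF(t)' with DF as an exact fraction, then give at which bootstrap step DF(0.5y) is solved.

1 1/2 9747/10000
2 1 4711/5000
DF(0.5y) is solved at step 1

step 1 [0.5y] bond c/2=13/800: DF=(7924311/8000000 − 13/800·(0))/(1+13/800) = 9747/10000 ≈ 0.974700
step 2 [1y] bond c/2=9/200: DF=(2056921/2000000 − 9/200·(0.974700))/(1+9/200) = 4711/5000 ≈ 0.942200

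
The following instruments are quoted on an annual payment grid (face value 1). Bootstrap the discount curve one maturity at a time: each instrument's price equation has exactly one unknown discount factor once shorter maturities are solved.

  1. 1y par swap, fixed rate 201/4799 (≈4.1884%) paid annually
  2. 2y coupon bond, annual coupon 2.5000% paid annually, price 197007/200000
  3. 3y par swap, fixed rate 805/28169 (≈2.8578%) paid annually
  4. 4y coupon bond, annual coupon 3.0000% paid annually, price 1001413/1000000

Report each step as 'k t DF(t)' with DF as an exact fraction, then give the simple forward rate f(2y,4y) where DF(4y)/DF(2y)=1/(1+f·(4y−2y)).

step 1 [1y] swap r/1=201/4799: DF=(1 − 201/4799·(0))/(1+201/4799) = 4799/5000 ≈ 0.959800
step 2 [2y] bond c/1=1/40: DF=(197007/200000 − 1/40·(0.959800))/(1+1/40) = 586/625 ≈ 0.937600
step 3 [3y] swap r/1=805/28169: DF=(1 − 805/28169·(0.959800+0.937600))/(1+805/28169) = 1839/2000 ≈ 0.919500
step 4 [4y] bond c/1=3/100: DF=(1001413/1000000 − 3/100·(0.959800+0.937600+0.919500))/(1+3/100) = 4451/5000 ≈ 0.890200

1 1 4799/5000
2 2 586/625
3 3 1839/2000
4 4 4451/5000
f(2y,4y) = ((586/625)/(4451/5000) − 1)/(2) = 237/8902 ≈ 2.6623%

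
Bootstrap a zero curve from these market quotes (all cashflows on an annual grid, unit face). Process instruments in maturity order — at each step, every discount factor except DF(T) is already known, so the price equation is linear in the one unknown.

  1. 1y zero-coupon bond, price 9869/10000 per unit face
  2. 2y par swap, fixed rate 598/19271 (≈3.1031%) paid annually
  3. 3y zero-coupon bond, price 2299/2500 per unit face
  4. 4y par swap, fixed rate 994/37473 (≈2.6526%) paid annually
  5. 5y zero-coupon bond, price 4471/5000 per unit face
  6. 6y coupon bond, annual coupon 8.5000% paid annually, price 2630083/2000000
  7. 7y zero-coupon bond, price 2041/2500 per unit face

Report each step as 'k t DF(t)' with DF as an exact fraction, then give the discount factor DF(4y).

step 1 [1y] zero: DF = P = 9869/10000 ≈ 0.986900
step 2 [2y] swap r/1=598/19271: DF=(1 − 598/19271·(0.986900))/(1+598/19271) = 4701/5000 ≈ 0.940200
step 3 [3y] zero: DF = P = 2299/2500 ≈ 0.919600
step 4 [4y] swap r/1=994/37473: DF=(1 − 994/37473·(0.986900+0.940200+0.919600))/(1+994/37473) = 4503/5000 ≈ 0.900600
step 5 [5y] zero: DF = P = 4471/5000 ≈ 0.894200
step 6 [6y] bond c/1=17/200: DF=(2630083/2000000 − 17/200·(0.986900+0.940200+0.919600+0.900600+0.894200))/(1+17/200) = 2121/2500 ≈ 0.848400
step 7 [7y] zero: DF = P = 2041/2500 ≈ 0.816400

1 1 9869/10000
2 2 4701/5000
3 3 2299/2500
4 4 4503/5000
5 5 4471/5000
6 6 2121/2500
7 7 2041/2500
DF(4y) = 4503/5000 ≈ 0.900600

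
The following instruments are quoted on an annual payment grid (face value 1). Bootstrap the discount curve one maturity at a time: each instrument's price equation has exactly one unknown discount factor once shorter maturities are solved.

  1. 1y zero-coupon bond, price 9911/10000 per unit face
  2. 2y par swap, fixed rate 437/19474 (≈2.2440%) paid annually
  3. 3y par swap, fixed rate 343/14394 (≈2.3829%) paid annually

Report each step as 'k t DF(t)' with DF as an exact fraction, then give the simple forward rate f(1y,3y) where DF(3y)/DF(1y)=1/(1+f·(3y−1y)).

step 1 [1y] zero: DF = P = 9911/10000 ≈ 0.991100
step 2 [2y] swap r/1=437/19474: DF=(1 − 437/19474·(0.991100))/(1+437/19474) = 9563/10000 ≈ 0.956300
step 3 [3y] swap r/1=343/14394: DF=(1 − 343/14394·(0.991100+0.956300))/(1+343/14394) = 4657/5000 ≈ 0.931400

1 1 9911/10000
2 2 9563/10000
3 3 4657/5000
f(1y,3y) = ((9911/10000)/(4657/5000) − 1)/(2) = 597/18628 ≈ 3.2049%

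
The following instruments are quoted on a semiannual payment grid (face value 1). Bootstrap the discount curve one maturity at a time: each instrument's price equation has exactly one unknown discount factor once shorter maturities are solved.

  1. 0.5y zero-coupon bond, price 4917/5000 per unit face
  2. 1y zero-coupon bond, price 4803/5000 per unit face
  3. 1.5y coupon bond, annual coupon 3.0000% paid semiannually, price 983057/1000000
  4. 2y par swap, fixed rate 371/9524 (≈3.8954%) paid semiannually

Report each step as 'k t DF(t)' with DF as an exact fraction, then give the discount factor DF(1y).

1 1/2 4917/5000
2 1 4803/5000
3 3/2 4699/5000
4 2 4629/5000
DF(1y) = 4803/5000 ≈ 0.960600

step 1 [0.5y] zero: DF = P = 4917/5000 ≈ 0.983400
step 2 [1y] zero: DF = P = 4803/5000 ≈ 0.960600
step 3 [1.5y] bond c/2=3/200: DF=(983057/1000000 − 3/200·(0.983400+0.960600))/(1+3/200) = 4699/5000 ≈ 0.939800
step 4 [2y] swap r/2=371/19048: DF=(1 − 371/19048·(0.983400+0.960600+0.939800))/(1+371/19048) = 4629/5000 ≈ 0.925800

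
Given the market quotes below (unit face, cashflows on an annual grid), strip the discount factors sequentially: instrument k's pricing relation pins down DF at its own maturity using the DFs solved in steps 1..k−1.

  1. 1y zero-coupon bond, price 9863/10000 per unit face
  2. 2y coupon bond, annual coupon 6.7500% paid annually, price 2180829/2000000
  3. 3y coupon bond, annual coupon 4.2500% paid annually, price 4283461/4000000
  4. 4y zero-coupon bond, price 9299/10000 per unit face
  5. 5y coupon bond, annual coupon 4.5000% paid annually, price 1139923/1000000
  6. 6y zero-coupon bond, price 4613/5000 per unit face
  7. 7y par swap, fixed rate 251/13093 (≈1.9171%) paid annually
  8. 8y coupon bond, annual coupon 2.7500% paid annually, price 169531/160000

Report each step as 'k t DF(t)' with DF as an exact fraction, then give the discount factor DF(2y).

1 1 9863/10000
2 2 9591/10000
3 3 9479/10000
4 4 9299/10000
5 5 4631/5000
6 6 4613/5000
7 7 1749/2000
8 8 107/125
DF(2y) = 9591/10000 ≈ 0.959100

step 1 [1y] zero: DF = P = 9863/10000 ≈ 0.986300
step 2 [2y] bond c/1=27/400: DF=(2180829/2000000 − 27/400·(0.986300))/(1+27/400) = 9591/10000 ≈ 0.959100
step 3 [3y] bond c/1=17/400: DF=(4283461/4000000 − 17/400·(0.986300+0.959100))/(1+17/400) = 9479/10000 ≈ 0.947900
step 4 [4y] zero: DF = P = 9299/10000 ≈ 0.929900
step 5 [5y] bond c/1=9/200: DF=(1139923/1000000 − 9/200·(0.986300+0.959100+0.947900+0.929900))/(1+9/200) = 4631/5000 ≈ 0.926200
step 6 [6y] zero: DF = P = 4613/5000 ≈ 0.922600
step 7 [7y] swap r/1=251/13093: DF=(1 − 251/13093·(0.986300+0.959100+0.947900+0.929900+0.926200+0.922600))/(1+251/13093) = 1749/2000 ≈ 0.874500
step 8 [8y] bond c/1=11/400: DF=(169531/160000 − 11/400·(0.986300+0.959100+0.947900+0.929900+0.926200+0.922600+0.874500))/(1+11/400) = 107/125 ≈ 0.856000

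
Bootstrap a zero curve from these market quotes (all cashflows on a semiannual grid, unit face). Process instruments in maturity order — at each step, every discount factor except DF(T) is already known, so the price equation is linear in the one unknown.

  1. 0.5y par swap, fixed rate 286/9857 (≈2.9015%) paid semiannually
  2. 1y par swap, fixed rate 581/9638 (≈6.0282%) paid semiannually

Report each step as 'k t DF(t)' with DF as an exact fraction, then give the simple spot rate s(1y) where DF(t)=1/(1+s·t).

step 1 [0.5y] swap r/2=143/9857: DF=(1 − 143/9857·(0))/(1+143/9857) = 9857/10000 ≈ 0.985700
step 2 [1y] swap r/2=581/19276: DF=(1 − 581/19276·(0.985700))/(1+581/19276) = 9419/10000 ≈ 0.941900

1 1/2 9857/10000
2 1 9419/10000
s(1y) = (1/(9419/10000) − 1)/(1) = 581/9419 ≈ 6.1684%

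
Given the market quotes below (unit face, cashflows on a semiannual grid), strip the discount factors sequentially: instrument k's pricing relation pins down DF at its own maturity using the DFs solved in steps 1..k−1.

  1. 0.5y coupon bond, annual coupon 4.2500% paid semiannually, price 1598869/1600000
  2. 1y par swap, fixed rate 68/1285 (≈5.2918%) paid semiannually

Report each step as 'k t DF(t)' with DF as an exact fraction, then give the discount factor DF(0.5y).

1 1/2 1957/2000
2 1 949/1000
DF(0.5y) = 1957/2000 ≈ 0.978500

step 1 [0.5y] bond c/2=17/800: DF=(1598869/1600000 − 17/800·(0))/(1+17/800) = 1957/2000 ≈ 0.978500
step 2 [1y] swap r/2=34/1285: DF=(1 − 34/1285·(0.978500))/(1+34/1285) = 949/1000 ≈ 0.949000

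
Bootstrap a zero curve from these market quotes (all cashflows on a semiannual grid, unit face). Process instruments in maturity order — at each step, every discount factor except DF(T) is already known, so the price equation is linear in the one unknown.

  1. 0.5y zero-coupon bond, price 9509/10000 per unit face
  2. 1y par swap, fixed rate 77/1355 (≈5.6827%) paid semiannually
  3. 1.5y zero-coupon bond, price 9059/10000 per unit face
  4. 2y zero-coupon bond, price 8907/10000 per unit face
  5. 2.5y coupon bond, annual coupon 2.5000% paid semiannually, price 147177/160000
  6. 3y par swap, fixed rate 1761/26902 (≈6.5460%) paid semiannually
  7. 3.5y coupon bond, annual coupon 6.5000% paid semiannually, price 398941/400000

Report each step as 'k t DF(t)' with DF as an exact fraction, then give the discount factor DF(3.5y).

1 1/2 9509/10000
2 1 9461/10000
3 3/2 9059/10000
4 2 8907/10000
5 5/2 8629/10000
6 3 8239/10000
7 7/2 3983/5000
DF(3.5y) = 3983/5000 ≈ 0.796600

step 1 [0.5y] zero: DF = P = 9509/10000 ≈ 0.950900
step 2 [1y] swap r/2=77/2710: DF=(1 − 77/2710·(0.950900))/(1+77/2710) = 9461/10000 ≈ 0.946100
step 3 [1.5y] zero: DF = P = 9059/10000 ≈ 0.905900
step 4 [2y] zero: DF = P = 8907/10000 ≈ 0.890700
step 5 [2.5y] bond c/2=1/80: DF=(147177/160000 − 1/80·(0.950900+0.946100+0.905900+0.890700))/(1+1/80) = 8629/10000 ≈ 0.862900
step 6 [3y] swap r/2=1761/53804: DF=(1 − 1761/53804·(0.950900+0.946100+0.905900+0.890700+0.862900))/(1+1761/53804) = 8239/10000 ≈ 0.823900
step 7 [3.5y] bond c/2=13/400: DF=(398941/400000 − 13/400·(0.950900+0.946100+0.905900+0.890700+0.862900+0.823900))/(1+13/400) = 3983/5000 ≈ 0.796600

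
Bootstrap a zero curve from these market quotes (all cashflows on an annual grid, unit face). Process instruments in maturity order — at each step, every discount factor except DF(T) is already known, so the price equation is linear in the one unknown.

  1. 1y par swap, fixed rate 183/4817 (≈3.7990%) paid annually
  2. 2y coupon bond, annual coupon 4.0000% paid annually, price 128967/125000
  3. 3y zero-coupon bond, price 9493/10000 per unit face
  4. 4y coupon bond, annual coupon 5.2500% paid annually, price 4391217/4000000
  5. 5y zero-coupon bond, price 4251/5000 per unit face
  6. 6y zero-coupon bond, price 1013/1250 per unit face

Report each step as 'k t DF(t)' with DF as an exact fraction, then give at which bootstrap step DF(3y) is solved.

step 1 [1y] swap r/1=183/4817: DF=(1 − 183/4817·(0))/(1+183/4817) = 4817/5000 ≈ 0.963400
step 2 [2y] bond c/1=1/25: DF=(128967/125000 − 1/25·(0.963400))/(1+1/25) = 191/200 ≈ 0.955000
step 3 [3y] zero: DF = P = 9493/10000 ≈ 0.949300
step 4 [4y] bond c/1=21/400: DF=(4391217/4000000 − 21/400·(0.963400+0.955000+0.949300))/(1+21/400) = 9/10 ≈ 0.900000
step 5 [5y] zero: DF = P = 4251/5000 ≈ 0.850200
step 6 [6y] zero: DF = P = 1013/1250 ≈ 0.810400

1 1 4817/5000
2 2 191/200
3 3 9493/10000
4 4 9/10
5 5 4251/5000
6 6 1013/1250
DF(3y) is solved at step 3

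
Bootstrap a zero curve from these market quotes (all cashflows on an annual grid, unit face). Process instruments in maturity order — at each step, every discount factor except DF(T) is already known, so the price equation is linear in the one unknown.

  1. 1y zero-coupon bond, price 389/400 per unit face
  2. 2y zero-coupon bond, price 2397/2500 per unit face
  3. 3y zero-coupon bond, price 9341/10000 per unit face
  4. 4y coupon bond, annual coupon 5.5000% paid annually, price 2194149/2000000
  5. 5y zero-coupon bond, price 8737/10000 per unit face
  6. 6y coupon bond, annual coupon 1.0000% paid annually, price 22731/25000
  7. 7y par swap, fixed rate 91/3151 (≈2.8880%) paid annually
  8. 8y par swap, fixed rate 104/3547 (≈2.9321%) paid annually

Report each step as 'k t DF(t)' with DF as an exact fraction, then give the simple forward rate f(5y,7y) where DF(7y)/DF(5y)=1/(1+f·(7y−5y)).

step 1 [1y] zero: DF = P = 389/400 ≈ 0.972500
step 2 [2y] zero: DF = P = 2397/2500 ≈ 0.958800
step 3 [3y] zero: DF = P = 9341/10000 ≈ 0.934100
step 4 [4y] bond c/1=11/200: DF=(2194149/2000000 − 11/200·(0.972500+0.958800+0.934100))/(1+11/200) = 1781/2000 ≈ 0.890500
step 5 [5y] zero: DF = P = 8737/10000 ≈ 0.873700
step 6 [6y] bond c/1=1/100: DF=(22731/25000 − 1/100·(0.972500+0.958800+0.934100+0.890500+0.873700))/(1+1/100) = 534/625 ≈ 0.854400
step 7 [7y] swap r/1=91/3151: DF=(1 − 91/3151·(0.972500+0.958800+0.934100+0.890500+0.873700+0.854400))/(1+91/3151) = 409/500 ≈ 0.818000
step 8 [8y] swap r/1=104/3547: DF=(1 − 104/3547·(0.972500+0.958800+0.934100+0.890500+0.873700+0.854400+0.818000))/(1+104/3547) = 99/125 ≈ 0.792000

1 1 389/400
2 2 2397/2500
3 3 9341/10000
4 4 1781/2000
5 5 8737/10000
6 6 534/625
7 7 409/500
8 8 99/125
f(5y,7y) = ((8737/10000)/(409/500) − 1)/(2) = 557/16360 ≈ 3.4046%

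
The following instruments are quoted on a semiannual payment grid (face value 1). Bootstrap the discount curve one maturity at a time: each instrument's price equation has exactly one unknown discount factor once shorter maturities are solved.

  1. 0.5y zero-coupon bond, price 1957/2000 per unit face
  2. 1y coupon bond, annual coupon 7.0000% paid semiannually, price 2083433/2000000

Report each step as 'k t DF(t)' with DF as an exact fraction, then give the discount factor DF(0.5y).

1 1/2 1957/2000
2 1 4867/5000
DF(0.5y) = 1957/2000 ≈ 0.978500

step 1 [0.5y] zero: DF = P = 1957/2000 ≈ 0.978500
step 2 [1y] bond c/2=7/200: DF=(2083433/2000000 − 7/200·(0.978500))/(1+7/200) = 4867/5000 ≈ 0.973400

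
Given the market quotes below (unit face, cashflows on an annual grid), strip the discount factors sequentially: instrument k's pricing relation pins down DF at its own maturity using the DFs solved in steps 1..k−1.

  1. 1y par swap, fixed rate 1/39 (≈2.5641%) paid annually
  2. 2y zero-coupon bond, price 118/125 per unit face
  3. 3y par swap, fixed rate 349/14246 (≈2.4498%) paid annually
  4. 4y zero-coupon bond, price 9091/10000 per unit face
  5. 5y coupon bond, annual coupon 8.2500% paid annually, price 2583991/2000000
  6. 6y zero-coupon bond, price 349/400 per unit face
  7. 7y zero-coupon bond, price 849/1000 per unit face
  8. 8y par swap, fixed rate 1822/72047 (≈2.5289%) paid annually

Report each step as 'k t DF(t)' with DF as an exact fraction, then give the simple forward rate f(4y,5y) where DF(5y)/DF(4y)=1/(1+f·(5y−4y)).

1 1 39/40
2 2 118/125
3 3 4651/5000
4 4 9091/10000
5 5 9071/10000
6 6 349/400
7 7 849/1000
8 8 4089/5000
f(4y,5y) = ((9091/10000)/(9071/10000) − 1)/(1) = 20/9071 ≈ 0.2205%

step 1 [1y] swap r/1=1/39: DF=(1 − 1/39·(0))/(1+1/39) = 39/40 ≈ 0.975000
step 2 [2y] zero: DF = P = 118/125 ≈ 0.944000
step 3 [3y] swap r/1=349/14246: DF=(1 − 349/14246·(0.975000+0.944000))/(1+349/14246) = 4651/5000 ≈ 0.930200
step 4 [4y] zero: DF = P = 9091/10000 ≈ 0.909100
step 5 [5y] bond c/1=33/400: DF=(2583991/2000000 − 33/400·(0.975000+0.944000+0.930200+0.909100))/(1+33/400) = 9071/10000 ≈ 0.907100
step 6 [6y] zero: DF = P = 349/400 ≈ 0.872500
step 7 [7y] zero: DF = P = 849/1000 ≈ 0.849000
step 8 [8y] swap r/1=1822/72047: DF=(1 − 1822/72047·(0.975000+0.944000+0.930200+0.909100+0.907100+0.872500+0.849000))/(1+1822/72047) = 4089/5000 ≈ 0.817800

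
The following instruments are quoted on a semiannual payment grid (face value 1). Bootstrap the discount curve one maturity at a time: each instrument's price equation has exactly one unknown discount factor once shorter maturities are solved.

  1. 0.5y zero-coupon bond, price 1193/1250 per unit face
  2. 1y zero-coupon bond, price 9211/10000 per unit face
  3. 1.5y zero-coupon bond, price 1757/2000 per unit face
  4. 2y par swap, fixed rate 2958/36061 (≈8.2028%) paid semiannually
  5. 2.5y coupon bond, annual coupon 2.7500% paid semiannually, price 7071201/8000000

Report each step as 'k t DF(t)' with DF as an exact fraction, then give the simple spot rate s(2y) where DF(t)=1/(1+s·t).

1 1/2 1193/1250
2 1 9211/10000
3 3/2 1757/2000
4 2 8521/10000
5 5/2 823/1000
s(2y) = (1/(8521/10000) − 1)/(2) = 1479/17042 ≈ 8.6786%

step 1 [0.5y] zero: DF = P = 1193/1250 ≈ 0.954400
step 2 [1y] zero: DF = P = 9211/10000 ≈ 0.921100
step 3 [1.5y] zero: DF = P = 1757/2000 ≈ 0.878500
step 4 [2y] swap r/2=1479/36061: DF=(1 − 1479/36061·(0.954400+0.921100+0.878500))/(1+1479/36061) = 8521/10000 ≈ 0.852100
step 5 [2.5y] bond c/2=11/800: DF=(7071201/8000000 − 11/800·(0.954400+0.921100+0.878500+0.852100))/(1+11/800) = 823/1000 ≈ 0.823000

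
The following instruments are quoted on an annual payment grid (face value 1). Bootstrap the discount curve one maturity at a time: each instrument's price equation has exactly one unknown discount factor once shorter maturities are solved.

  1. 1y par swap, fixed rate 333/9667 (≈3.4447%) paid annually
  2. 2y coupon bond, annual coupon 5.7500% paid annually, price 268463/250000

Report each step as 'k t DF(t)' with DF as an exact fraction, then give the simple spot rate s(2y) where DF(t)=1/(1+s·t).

step 1 [1y] swap r/1=333/9667: DF=(1 − 333/9667·(0))/(1+333/9667) = 9667/10000 ≈ 0.966700
step 2 [2y] bond c/1=23/400: DF=(268463/250000 − 23/400·(0.966700))/(1+23/400) = 9629/10000 ≈ 0.962900

1 1 9667/10000
2 2 9629/10000
s(2y) = (1/(9629/10000) − 1)/(2) = 371/19258 ≈ 1.9265%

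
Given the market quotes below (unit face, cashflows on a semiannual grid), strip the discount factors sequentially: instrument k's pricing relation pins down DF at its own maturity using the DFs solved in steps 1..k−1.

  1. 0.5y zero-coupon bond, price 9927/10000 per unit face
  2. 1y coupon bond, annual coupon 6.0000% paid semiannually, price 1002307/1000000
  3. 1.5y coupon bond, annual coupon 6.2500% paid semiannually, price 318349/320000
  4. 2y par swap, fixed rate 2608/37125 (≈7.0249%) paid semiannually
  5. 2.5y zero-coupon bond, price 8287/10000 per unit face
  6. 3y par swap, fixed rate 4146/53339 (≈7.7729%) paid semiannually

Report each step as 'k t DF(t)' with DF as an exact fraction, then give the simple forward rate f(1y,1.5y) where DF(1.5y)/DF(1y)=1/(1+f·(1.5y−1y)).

1 1/2 9927/10000
2 1 4721/5000
3 3/2 453/500
4 2 1087/1250
5 5/2 8287/10000
6 3 7927/10000
f(1y,1.5y) = ((4721/5000)/(453/500) − 1)/(1/2) = 191/2265 ≈ 8.4327%

step 1 [0.5y] zero: DF = P = 9927/10000 ≈ 0.992700
step 2 [1y] bond c/2=3/100: DF=(1002307/1000000 − 3/100·(0.992700))/(1+3/100) = 4721/5000 ≈ 0.944200
step 3 [1.5y] bond c/2=1/32: DF=(318349/320000 − 1/32·(0.992700+0.944200))/(1+1/32) = 453/500 ≈ 0.906000
step 4 [2y] swap r/2=1304/37125: DF=(1 − 1304/37125·(0.992700+0.944200+0.906000))/(1+1304/37125) = 1087/1250 ≈ 0.869600
step 5 [2.5y] zero: DF = P = 8287/10000 ≈ 0.828700
step 6 [3y] swap r/2=2073/53339: DF=(1 − 2073/53339·(0.992700+0.944200+0.906000+0.869600+0.828700))/(1+2073/53339) = 7927/10000 ≈ 0.792700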